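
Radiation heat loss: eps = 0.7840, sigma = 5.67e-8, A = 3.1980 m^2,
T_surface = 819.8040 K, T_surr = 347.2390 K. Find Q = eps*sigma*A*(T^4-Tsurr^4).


T^4 = 4.5169e+11
Tsurr^4 = 1.4538e+10
Q = 0.7840 * 5.67e-8 * 3.1980 * 4.3715e+11 = 62145.4569 W

62145.4569 W


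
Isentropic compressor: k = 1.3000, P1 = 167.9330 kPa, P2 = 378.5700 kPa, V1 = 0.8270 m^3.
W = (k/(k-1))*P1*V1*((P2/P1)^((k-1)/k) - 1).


(k-1)/k = 0.2308
(P2/P1)^exp = 1.2063
W = 4.3333 * 167.9330 * 0.8270 * (1.2063 - 1) = 124.1689 kJ

124.1689 kJ


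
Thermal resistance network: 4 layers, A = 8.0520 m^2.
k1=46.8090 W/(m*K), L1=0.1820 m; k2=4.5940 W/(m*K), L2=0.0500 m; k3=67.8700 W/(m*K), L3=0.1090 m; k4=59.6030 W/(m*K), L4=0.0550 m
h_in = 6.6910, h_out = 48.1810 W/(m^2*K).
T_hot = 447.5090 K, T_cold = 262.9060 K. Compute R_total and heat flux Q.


R_conv_in = 1/(6.6910*8.0520) = 0.0186
R_1 = 0.1820/(46.8090*8.0520) = 0.0005
R_2 = 0.0500/(4.5940*8.0520) = 0.0014
R_3 = 0.1090/(67.8700*8.0520) = 0.0002
R_4 = 0.0550/(59.6030*8.0520) = 0.0001
R_conv_out = 1/(48.1810*8.0520) = 0.0026
R_total = 0.0233 K/W
Q = 184.6030 / 0.0233 = 7927.1580 W

R_total = 0.0233 K/W, Q = 7927.1580 W


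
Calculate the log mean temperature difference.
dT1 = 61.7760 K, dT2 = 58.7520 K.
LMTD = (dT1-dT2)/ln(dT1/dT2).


dT1/dT2 = 1.0515
ln(dT1/dT2) = 0.0502
LMTD = 3.0240 / 0.0502 = 60.2514 K

60.2514 K


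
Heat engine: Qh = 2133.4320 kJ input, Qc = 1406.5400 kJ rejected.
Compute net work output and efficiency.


W = 2133.4320 - 1406.5400 = 726.8920 kJ
eta = 726.8920 / 2133.4320 = 0.3407 = 34.0715%

W = 726.8920 kJ, eta = 34.0715%


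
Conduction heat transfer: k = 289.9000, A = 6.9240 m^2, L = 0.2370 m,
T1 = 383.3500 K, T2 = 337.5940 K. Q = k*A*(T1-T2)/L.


dT = 45.7560 K
Q = 289.9000 * 6.9240 * 45.7560 / 0.2370 = 387529.6891 W

387529.6891 W


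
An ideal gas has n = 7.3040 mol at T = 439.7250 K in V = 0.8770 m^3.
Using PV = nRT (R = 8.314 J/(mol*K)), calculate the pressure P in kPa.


P = nRT/V = 7.3040 * 8.314 * 439.7250 / 0.8770
= 26702.5011 / 0.8770 = 30447.5498 Pa = 30.4475 kPa

30.4475 kPa


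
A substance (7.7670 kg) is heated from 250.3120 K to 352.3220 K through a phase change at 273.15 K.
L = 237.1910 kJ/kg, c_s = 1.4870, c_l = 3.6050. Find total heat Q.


Q1 (sensible, solid) = 7.7670 * 1.4870 * 22.8380 = 263.7681 kJ
Q2 (latent) = 7.7670 * 237.1910 = 1842.2625 kJ
Q3 (sensible, liquid) = 7.7670 * 3.6050 * 79.1720 = 2216.8188 kJ
Q_total = 4322.8494 kJ

4322.8494 kJ


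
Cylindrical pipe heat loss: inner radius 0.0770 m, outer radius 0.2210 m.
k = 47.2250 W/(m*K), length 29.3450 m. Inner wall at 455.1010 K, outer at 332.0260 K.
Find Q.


dT = 123.0750 K
ln(ro/ri) = 1.0544
Q = 2*pi*47.2250*29.3450*123.0750 / 1.0544 = 1016407.8073 W

1016407.8073 W


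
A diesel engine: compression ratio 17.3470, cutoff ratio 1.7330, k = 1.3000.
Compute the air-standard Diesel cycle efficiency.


r^(k-1) = 2.3538
rc^k = 2.0438
eta = 0.5346 = 53.4626%

53.4626%


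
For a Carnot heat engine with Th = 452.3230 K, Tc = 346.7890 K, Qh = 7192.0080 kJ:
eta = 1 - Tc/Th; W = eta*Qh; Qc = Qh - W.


eta = 1 - 346.7890/452.3230 = 0.2333
W = 0.2333 * 7192.0080 = 1678.0075 kJ
Qc = 7192.0080 - 1678.0075 = 5514.0005 kJ

eta = 23.3316%, W = 1678.0075 kJ, Qc = 5514.0005 kJ


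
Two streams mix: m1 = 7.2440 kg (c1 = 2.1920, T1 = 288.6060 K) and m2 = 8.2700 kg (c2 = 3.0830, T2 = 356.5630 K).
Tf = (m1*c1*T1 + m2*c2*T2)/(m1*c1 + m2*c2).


num = 13673.8072
den = 41.3753
Tf = 330.4827 K

330.4827 K


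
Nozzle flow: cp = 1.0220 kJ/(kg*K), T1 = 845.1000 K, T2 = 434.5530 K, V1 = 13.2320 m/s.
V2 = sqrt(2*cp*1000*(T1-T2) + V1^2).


dT = 410.5470 K
2*cp*1000*dT = 839158.0680
V1^2 = 175.0858
V2 = sqrt(839333.1538) = 916.1513 m/s

916.1513 m/s


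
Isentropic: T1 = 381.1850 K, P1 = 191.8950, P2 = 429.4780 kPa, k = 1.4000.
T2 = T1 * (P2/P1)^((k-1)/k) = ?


(k-1)/k = 0.2857
(P2/P1)^exp = 1.2588
T2 = 381.1850 * 1.2588 = 479.8447 K

479.8447 K


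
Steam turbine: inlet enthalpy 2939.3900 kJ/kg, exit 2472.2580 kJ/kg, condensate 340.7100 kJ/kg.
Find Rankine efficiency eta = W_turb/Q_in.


W = 467.1320 kJ/kg
Q_in = 2598.6800 kJ/kg
eta = 0.1798 = 17.9757%

eta = 17.9757%


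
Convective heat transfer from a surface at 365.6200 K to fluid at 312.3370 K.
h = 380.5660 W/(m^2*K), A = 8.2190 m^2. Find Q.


dT = 53.2830 K
Q = 380.5660 * 8.2190 * 53.2830 = 166662.4013 W

166662.4013 W


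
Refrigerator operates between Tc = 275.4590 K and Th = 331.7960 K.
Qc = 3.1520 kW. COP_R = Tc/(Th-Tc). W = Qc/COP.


COP = 275.4590 / 56.3370 = 4.8895
W = 3.1520 / 4.8895 = 0.6446 kW

COP = 4.8895, W = 0.6446 kW


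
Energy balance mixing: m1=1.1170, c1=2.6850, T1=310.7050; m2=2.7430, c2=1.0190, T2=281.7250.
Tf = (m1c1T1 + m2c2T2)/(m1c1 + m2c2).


num = 1719.3037
den = 5.7943
Tf = 296.7252 K

296.7252 K


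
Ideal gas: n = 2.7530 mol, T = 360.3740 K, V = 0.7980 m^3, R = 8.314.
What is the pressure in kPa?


P = nRT/V = 2.7530 * 8.314 * 360.3740 / 0.7980
= 8248.3994 / 0.7980 = 10336.3401 Pa = 10.3363 kPa

10.3363 kPa


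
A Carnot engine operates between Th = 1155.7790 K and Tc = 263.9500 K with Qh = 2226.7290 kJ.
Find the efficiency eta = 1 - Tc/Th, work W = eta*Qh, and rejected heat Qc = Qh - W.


eta = 1 - 263.9500/1155.7790 = 0.7716
W = 0.7716 * 2226.7290 = 1718.2017 kJ
Qc = 2226.7290 - 1718.2017 = 508.5273 kJ

eta = 77.1626%, W = 1718.2017 kJ, Qc = 508.5273 kJ


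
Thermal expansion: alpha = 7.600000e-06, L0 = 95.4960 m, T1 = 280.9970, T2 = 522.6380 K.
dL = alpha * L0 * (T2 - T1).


dT = 241.6410 K
dL = 7.600000e-06 * 95.4960 * 241.6410 = 0.175376 m
L_final = 95.671376 m

dL = 0.175376 m


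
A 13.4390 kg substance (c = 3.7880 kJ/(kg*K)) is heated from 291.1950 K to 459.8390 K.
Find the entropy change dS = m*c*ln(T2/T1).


T2/T1 = 1.5791
ln(T2/T1) = 0.4569
dS = 13.4390 * 3.7880 * 0.4569 = 23.2585 kJ/K

23.2585 kJ/K


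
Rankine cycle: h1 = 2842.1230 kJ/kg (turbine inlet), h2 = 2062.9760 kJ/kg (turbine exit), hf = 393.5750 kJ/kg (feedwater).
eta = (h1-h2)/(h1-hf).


W = 779.1470 kJ/kg
Q_in = 2448.5480 kJ/kg
eta = 0.3182 = 31.8208%

eta = 31.8208%


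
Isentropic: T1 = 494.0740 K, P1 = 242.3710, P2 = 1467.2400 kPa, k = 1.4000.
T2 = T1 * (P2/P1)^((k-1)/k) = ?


(k-1)/k = 0.2857
(P2/P1)^exp = 1.6728
T2 = 494.0740 * 1.6728 = 826.4687 K

826.4687 K


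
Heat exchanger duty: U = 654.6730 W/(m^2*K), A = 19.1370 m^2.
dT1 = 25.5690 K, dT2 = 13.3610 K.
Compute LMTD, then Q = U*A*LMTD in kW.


LMTD = 18.8093 K
Q = 654.6730 * 19.1370 * 18.8093 = 235651.8752 W = 235.6519 kW

235.6519 kW


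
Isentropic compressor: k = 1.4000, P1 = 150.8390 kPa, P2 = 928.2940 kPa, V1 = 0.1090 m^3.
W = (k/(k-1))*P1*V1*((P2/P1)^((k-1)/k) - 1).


(k-1)/k = 0.2857
(P2/P1)^exp = 1.6807
W = 3.5000 * 150.8390 * 0.1090 * (1.6807 - 1) = 39.1681 kJ

39.1681 kJ


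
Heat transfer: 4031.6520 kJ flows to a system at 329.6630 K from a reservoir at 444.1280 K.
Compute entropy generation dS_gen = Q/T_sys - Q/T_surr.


dS_sys = 4031.6520/329.6630 = 12.2296 kJ/K
dS_surr = -4031.6520/444.1280 = -9.0777 kJ/K
dS_gen = 12.2296 - 9.0777 = 3.1519 kJ/K (irreversible)

dS_gen = 3.1519 kJ/K, irreversible


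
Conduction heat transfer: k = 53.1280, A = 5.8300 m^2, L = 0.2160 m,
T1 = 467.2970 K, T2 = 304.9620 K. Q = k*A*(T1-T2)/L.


dT = 162.3350 K
Q = 53.1280 * 5.8300 * 162.3350 / 0.2160 = 232782.5580 W

232782.5580 W


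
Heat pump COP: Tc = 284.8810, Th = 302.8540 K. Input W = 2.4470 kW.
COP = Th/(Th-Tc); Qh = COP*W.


COP = 302.8540 / 17.9730 = 16.8505
Qh = 16.8505 * 2.4470 = 41.2332 kW

COP = 16.8505, Qh = 41.2332 kW


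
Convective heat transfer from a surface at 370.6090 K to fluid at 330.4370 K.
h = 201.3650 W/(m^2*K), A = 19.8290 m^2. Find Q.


dT = 40.1720 K
Q = 201.3650 * 19.8290 * 40.1720 = 160401.4365 W

160401.4365 W


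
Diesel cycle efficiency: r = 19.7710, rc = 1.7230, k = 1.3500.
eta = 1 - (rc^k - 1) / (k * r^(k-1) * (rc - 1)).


r^(k-1) = 2.8419
rc^k = 2.0844
eta = 0.6091 = 60.9055%

60.9055%


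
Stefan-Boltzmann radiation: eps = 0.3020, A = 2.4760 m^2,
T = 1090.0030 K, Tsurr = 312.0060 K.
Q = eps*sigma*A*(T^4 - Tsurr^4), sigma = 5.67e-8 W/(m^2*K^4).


T^4 = 1.4116e+12
Tsurr^4 = 9.4766e+09
Q = 0.3020 * 5.67e-8 * 2.4760 * 1.4021e+12 = 59446.4606 W

59446.4606 W


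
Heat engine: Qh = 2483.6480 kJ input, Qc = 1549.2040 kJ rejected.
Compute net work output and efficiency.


W = 2483.6480 - 1549.2040 = 934.4440 kJ
eta = 934.4440 / 2483.6480 = 0.3762 = 37.6239%

W = 934.4440 kJ, eta = 37.6239%


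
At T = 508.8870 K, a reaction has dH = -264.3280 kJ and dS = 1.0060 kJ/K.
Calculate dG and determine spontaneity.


T*dS = 508.8870 * 1.0060 = 511.9403 kJ
dG = -264.3280 - 511.9403 = -776.2683 kJ (spontaneous)

dG = -776.2683 kJ, spontaneous


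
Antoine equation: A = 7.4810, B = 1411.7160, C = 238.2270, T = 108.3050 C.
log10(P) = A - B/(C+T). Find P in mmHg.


C+T = 346.5320
B/(C+T) = 4.0738
log10(P) = 7.4810 - 4.0738 = 3.4072
P = 10^3.4072 = 2553.6406 mmHg

2553.6406 mmHg


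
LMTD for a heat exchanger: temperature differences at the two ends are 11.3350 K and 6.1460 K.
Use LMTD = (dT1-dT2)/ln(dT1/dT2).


dT1/dT2 = 1.8443
ln(dT1/dT2) = 0.6121
LMTD = 5.1890 / 0.6121 = 8.4775 K

8.4775 K


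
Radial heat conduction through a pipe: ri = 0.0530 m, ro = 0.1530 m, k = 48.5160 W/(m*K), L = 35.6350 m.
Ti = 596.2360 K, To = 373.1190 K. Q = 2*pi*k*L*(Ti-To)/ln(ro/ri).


dT = 223.1170 K
ln(ro/ri) = 1.0601
Q = 2*pi*48.5160*35.6350*223.1170 / 1.0601 = 2286170.4051 W

2286170.4051 W


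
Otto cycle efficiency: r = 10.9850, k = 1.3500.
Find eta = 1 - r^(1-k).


r^(k-1) = 2.3136
eta = 1 - 1/2.3136 = 0.5678 = 56.7765%

56.7765%


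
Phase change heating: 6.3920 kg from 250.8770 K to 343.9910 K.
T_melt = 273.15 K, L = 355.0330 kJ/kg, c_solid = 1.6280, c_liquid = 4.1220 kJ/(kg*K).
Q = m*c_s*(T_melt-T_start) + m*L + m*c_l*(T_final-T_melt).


Q1 (sensible, solid) = 6.3920 * 1.6280 * 22.2730 = 231.7768 kJ
Q2 (latent) = 6.3920 * 355.0330 = 2269.3709 kJ
Q3 (sensible, liquid) = 6.3920 * 4.1220 * 70.8410 = 1866.5062 kJ
Q_total = 4367.6539 kJ

4367.6539 kJ


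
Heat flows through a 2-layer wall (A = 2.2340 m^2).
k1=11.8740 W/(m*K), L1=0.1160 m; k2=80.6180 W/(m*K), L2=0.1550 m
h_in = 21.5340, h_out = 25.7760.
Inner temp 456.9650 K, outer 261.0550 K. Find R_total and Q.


R_conv_in = 1/(21.5340*2.2340) = 0.0208
R_1 = 0.1160/(11.8740*2.2340) = 0.0044
R_2 = 0.1550/(80.6180*2.2340) = 0.0009
R_conv_out = 1/(25.7760*2.2340) = 0.0174
R_total = 0.0434 K/W
Q = 195.9100 / 0.0434 = 4515.4403 W

R_total = 0.0434 K/W, Q = 4515.4403 W


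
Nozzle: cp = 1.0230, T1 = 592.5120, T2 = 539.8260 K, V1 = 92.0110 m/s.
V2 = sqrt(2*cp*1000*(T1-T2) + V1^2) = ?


dT = 52.6860 K
2*cp*1000*dT = 107795.5560
V1^2 = 8466.0241
V2 = sqrt(116261.5801) = 340.9715 m/s

340.9715 m/s


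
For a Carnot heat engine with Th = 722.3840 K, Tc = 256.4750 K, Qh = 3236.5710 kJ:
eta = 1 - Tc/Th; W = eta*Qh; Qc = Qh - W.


eta = 1 - 256.4750/722.3840 = 0.6450
W = 0.6450 * 3236.5710 = 2087.4598 kJ
Qc = 3236.5710 - 2087.4598 = 1149.1112 kJ

eta = 64.4960%, W = 2087.4598 kJ, Qc = 1149.1112 kJ


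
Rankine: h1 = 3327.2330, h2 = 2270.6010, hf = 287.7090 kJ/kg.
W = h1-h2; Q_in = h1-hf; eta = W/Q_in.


W = 1056.6320 kJ/kg
Q_in = 3039.5240 kJ/kg
eta = 0.3476 = 34.7631%

eta = 34.7631%


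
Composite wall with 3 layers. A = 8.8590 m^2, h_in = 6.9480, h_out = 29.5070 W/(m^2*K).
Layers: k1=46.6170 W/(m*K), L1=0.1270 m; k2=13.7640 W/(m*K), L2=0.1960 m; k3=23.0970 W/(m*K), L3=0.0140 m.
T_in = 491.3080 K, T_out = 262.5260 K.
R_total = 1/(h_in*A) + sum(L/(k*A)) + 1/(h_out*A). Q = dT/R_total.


R_conv_in = 1/(6.9480*8.8590) = 0.0162
R_1 = 0.1270/(46.6170*8.8590) = 0.0003
R_2 = 0.1960/(13.7640*8.8590) = 0.0016
R_3 = 0.0140/(23.0970*8.8590) = 6.8421e-05
R_conv_out = 1/(29.5070*8.8590) = 0.0038
R_total = 0.0221 K/W
Q = 228.7820 / 0.0221 = 10373.1509 W

R_total = 0.0221 K/W, Q = 10373.1509 W


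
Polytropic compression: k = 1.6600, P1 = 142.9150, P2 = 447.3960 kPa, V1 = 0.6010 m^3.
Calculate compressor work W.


(k-1)/k = 0.3976
(P2/P1)^exp = 1.5742
W = 2.5152 * 142.9150 * 0.6010 * (1.5742 - 1) = 124.0385 kJ

124.0385 kJ


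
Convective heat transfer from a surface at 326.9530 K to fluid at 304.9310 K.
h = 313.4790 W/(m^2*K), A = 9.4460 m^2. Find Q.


dT = 22.0220 K
Q = 313.4790 * 9.4460 * 22.0220 = 65209.8426 W

65209.8426 W


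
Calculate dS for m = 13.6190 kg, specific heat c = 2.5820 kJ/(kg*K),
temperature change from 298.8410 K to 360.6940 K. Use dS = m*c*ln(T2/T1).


T2/T1 = 1.2070
ln(T2/T1) = 0.1881
dS = 13.6190 * 2.5820 * 0.1881 = 6.6150 kJ/K

6.6150 kJ/K


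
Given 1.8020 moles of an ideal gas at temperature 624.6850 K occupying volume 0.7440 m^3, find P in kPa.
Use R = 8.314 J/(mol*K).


P = nRT/V = 1.8020 * 8.314 * 624.6850 / 0.7440
= 9358.9232 / 0.7440 = 12579.1979 Pa = 12.5792 kPa

12.5792 kPa


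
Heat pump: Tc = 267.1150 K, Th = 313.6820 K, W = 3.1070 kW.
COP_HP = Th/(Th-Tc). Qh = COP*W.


COP = 313.6820 / 46.5670 = 6.7361
Qh = 6.7361 * 3.1070 = 20.9292 kW

COP = 6.7361, Qh = 20.9292 kW


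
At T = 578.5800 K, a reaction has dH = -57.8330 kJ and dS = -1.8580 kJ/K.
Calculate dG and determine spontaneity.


T*dS = 578.5800 * -1.8580 = -1075.0016 kJ
dG = -57.8330 + 1075.0016 = 1017.1686 kJ (non-spontaneous)

dG = 1017.1686 kJ, non-spontaneous


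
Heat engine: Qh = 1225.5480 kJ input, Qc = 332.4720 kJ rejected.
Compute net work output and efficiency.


W = 1225.5480 - 332.4720 = 893.0760 kJ
eta = 893.0760 / 1225.5480 = 0.7287 = 72.8716%

W = 893.0760 kJ, eta = 72.8716%


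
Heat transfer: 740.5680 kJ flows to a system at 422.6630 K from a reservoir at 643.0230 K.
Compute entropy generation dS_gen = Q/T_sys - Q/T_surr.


dS_sys = 740.5680/422.6630 = 1.7521 kJ/K
dS_surr = -740.5680/643.0230 = -1.1517 kJ/K
dS_gen = 1.7521 - 1.1517 = 0.6005 kJ/K (irreversible)

dS_gen = 0.6005 kJ/K, irreversible


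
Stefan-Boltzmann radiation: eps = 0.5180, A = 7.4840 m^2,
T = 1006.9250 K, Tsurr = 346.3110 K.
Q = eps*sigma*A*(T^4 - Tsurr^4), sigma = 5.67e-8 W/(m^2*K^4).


T^4 = 1.0280e+12
Tsurr^4 = 1.4384e+10
Q = 0.5180 * 5.67e-8 * 7.4840 * 1.0136e+12 = 222800.1995 W

222800.1995 W


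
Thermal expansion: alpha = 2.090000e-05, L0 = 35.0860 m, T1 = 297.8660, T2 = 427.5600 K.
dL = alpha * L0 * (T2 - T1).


dT = 129.6940 K
dL = 2.090000e-05 * 35.0860 * 129.6940 = 0.095104 m
L_final = 35.181104 m

dL = 0.095104 m


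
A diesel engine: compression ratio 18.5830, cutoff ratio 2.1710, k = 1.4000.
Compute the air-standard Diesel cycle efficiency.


r^(k-1) = 3.2184
rc^k = 2.9602
eta = 0.6285 = 62.8488%

62.8488%


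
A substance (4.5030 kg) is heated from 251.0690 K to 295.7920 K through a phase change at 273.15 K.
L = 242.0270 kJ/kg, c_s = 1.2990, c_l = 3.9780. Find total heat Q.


Q1 (sensible, solid) = 4.5030 * 1.2990 * 22.0810 = 129.1605 kJ
Q2 (latent) = 4.5030 * 242.0270 = 1089.8476 kJ
Q3 (sensible, liquid) = 4.5030 * 3.9780 * 22.6420 = 405.5847 kJ
Q_total = 1624.5928 kJ

1624.5928 kJ


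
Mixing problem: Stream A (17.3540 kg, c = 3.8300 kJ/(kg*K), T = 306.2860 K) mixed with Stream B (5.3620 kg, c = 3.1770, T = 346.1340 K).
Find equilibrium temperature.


num = 26253.9684
den = 83.5009
Tf = 314.4154 K

314.4154 K


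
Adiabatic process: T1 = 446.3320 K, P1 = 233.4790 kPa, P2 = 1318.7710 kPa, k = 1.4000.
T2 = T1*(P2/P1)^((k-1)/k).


(k-1)/k = 0.2857
(P2/P1)^exp = 1.6400
T2 = 446.3320 * 1.6400 = 731.9691 K

731.9691 K


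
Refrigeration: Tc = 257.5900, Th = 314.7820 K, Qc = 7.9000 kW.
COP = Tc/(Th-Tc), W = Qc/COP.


COP = 257.5900 / 57.1920 = 4.5040
W = 7.9000 / 4.5040 = 1.7540 kW

COP = 4.5040, W = 1.7540 kW


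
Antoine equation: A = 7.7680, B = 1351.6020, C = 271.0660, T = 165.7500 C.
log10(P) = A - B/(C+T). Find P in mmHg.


C+T = 436.8160
B/(C+T) = 3.0942
log10(P) = 7.7680 - 3.0942 = 4.6738
P = 10^4.6738 = 47183.0942 mmHg

47183.0942 mmHg


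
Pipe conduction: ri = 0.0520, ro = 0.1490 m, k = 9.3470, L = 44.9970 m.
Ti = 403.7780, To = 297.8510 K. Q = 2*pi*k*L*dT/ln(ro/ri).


dT = 105.9270 K
ln(ro/ri) = 1.0527
Q = 2*pi*9.3470*44.9970*105.9270 / 1.0527 = 265911.2142 W

265911.2142 W


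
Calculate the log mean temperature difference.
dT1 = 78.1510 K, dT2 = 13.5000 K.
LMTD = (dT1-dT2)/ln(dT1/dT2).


dT1/dT2 = 5.7890
ln(dT1/dT2) = 1.7560
LMTD = 64.6510 / 1.7560 = 36.8182 K

36.8182 K


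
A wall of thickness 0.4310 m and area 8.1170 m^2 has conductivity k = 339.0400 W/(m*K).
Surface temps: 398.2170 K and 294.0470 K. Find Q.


dT = 104.1700 K
Q = 339.0400 * 8.1170 * 104.1700 / 0.4310 = 665138.1824 W

665138.1824 W


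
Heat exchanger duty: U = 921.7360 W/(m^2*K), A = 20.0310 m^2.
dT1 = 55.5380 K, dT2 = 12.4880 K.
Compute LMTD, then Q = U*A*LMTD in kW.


LMTD = 28.8481 K
Q = 921.7360 * 20.0310 * 28.8481 = 532630.9576 W = 532.6310 kW

532.6310 kW


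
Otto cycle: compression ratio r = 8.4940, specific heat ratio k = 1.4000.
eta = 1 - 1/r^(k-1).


r^(k-1) = 2.3531
eta = 1 - 1/2.3531 = 0.5750 = 57.5033%

57.5033%


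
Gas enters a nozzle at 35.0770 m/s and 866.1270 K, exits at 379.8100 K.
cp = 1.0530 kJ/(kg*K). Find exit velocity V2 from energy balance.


dT = 486.3170 K
2*cp*1000*dT = 1024183.6020
V1^2 = 1230.3959
V2 = sqrt(1025413.9979) = 1012.6273 m/s

1012.6273 m/s


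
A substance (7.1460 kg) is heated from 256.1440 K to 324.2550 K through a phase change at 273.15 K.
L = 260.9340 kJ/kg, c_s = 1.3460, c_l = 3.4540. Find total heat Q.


Q1 (sensible, solid) = 7.1460 * 1.3460 * 17.0060 = 163.5725 kJ
Q2 (latent) = 7.1460 * 260.9340 = 1864.6344 kJ
Q3 (sensible, liquid) = 7.1460 * 3.4540 * 51.1050 = 1261.3881 kJ
Q_total = 3289.5950 kJ

3289.5950 kJ


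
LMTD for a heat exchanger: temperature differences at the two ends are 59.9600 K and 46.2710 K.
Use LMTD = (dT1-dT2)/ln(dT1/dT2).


dT1/dT2 = 1.2958
ln(dT1/dT2) = 0.2592
LMTD = 13.6890 / 0.2592 = 52.8202 K

52.8202 K


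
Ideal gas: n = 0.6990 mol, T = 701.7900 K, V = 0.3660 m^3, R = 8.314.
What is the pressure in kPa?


P = nRT/V = 0.6990 * 8.314 * 701.7900 / 0.3660
= 4078.4428 / 0.3660 = 11143.2862 Pa = 11.1433 kPa

11.1433 kPa


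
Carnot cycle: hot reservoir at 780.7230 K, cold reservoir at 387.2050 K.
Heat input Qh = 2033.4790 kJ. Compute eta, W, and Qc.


eta = 1 - 387.2050/780.7230 = 0.5040
W = 0.5040 * 2033.4790 = 1024.9610 kJ
Qc = 2033.4790 - 1024.9610 = 1008.5180 kJ

eta = 50.4043%, W = 1024.9610 kJ, Qc = 1008.5180 kJ


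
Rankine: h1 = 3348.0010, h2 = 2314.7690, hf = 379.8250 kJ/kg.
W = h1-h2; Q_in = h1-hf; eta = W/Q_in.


W = 1033.2320 kJ/kg
Q_in = 2968.1760 kJ/kg
eta = 0.3481 = 34.8103%

eta = 34.8103%


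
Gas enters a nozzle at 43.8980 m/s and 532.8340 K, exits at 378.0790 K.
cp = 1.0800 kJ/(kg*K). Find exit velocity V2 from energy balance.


dT = 154.7550 K
2*cp*1000*dT = 334270.8000
V1^2 = 1927.0344
V2 = sqrt(336197.8344) = 579.8257 m/s

579.8257 m/s


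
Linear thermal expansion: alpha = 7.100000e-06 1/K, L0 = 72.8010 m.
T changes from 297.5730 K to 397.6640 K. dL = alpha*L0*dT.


dT = 100.0910 K
dL = 7.100000e-06 * 72.8010 * 100.0910 = 0.051736 m
L_final = 72.852736 m

dL = 0.051736 m


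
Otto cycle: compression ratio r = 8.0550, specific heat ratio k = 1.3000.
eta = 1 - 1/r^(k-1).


r^(k-1) = 1.8699
eta = 1 - 1/1.8699 = 0.4652 = 46.5214%

46.5214%


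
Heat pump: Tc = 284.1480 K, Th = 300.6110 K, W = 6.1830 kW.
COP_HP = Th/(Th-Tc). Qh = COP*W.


COP = 300.6110 / 16.4630 = 18.2598
Qh = 18.2598 * 6.1830 = 112.9003 kW

COP = 18.2598, Qh = 112.9003 kW


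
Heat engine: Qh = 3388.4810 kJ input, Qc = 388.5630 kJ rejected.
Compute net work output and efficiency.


W = 3388.4810 - 388.5630 = 2999.9180 kJ
eta = 2999.9180 / 3388.4810 = 0.8853 = 88.5328%

W = 2999.9180 kJ, eta = 88.5328%


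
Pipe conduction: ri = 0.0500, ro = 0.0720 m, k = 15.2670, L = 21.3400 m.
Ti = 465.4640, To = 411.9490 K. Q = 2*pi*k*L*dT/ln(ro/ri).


dT = 53.5150 K
ln(ro/ri) = 0.3646
Q = 2*pi*15.2670*21.3400*53.5150 / 0.3646 = 300424.6076 W

300424.6076 W


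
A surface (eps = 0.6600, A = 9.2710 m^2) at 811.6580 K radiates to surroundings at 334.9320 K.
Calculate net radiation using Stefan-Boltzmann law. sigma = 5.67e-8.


T^4 = 4.3400e+11
Tsurr^4 = 1.2584e+10
Q = 0.6600 * 5.67e-8 * 9.2710 * 4.2142e+11 = 146206.6084 W

146206.6084 W


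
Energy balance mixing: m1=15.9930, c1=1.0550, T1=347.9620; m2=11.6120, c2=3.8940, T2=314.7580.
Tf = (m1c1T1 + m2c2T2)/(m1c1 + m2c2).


num = 20103.4816
den = 62.0897
Tf = 323.7810 K

323.7810 K


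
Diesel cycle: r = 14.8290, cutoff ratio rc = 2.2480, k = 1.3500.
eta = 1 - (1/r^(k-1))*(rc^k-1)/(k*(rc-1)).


r^(k-1) = 2.5697
rc^k = 2.9849
eta = 0.5415 = 54.1548%

54.1548%


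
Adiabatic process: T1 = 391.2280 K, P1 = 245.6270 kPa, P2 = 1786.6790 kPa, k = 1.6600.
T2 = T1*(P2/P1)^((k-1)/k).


(k-1)/k = 0.3976
(P2/P1)^exp = 2.2011
T2 = 391.2280 * 2.2011 = 861.1158 K

861.1158 K


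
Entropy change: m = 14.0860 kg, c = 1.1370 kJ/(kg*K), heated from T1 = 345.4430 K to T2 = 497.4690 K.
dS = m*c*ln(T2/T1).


T2/T1 = 1.4401
ln(T2/T1) = 0.3647
dS = 14.0860 * 1.1370 * 0.3647 = 5.8410 kJ/K

5.8410 kJ/K


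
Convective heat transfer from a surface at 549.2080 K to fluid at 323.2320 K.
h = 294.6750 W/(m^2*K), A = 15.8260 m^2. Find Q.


dT = 225.9760 K
Q = 294.6750 * 15.8260 * 225.9760 = 1053845.0757 W

1053845.0757 W


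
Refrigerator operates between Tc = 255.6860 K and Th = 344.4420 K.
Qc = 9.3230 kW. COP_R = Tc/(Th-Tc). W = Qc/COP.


COP = 255.6860 / 88.7560 = 2.8808
W = 9.3230 / 2.8808 = 3.2363 kW

COP = 2.8808, W = 3.2363 kW


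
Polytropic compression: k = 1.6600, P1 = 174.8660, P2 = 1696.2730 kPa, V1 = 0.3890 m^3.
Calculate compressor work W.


(k-1)/k = 0.3976
(P2/P1)^exp = 2.4680
W = 2.5152 * 174.8660 * 0.3890 * (2.4680 - 1) = 251.1503 kJ

251.1503 kJ


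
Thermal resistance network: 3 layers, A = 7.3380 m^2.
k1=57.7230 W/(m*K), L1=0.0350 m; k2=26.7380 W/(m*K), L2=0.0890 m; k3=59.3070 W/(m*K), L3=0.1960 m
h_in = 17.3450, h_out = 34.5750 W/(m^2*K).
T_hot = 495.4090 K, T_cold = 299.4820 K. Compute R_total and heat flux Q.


R_conv_in = 1/(17.3450*7.3380) = 0.0079
R_1 = 0.0350/(57.7230*7.3380) = 8.2631e-05
R_2 = 0.0890/(26.7380*7.3380) = 0.0005
R_3 = 0.1960/(59.3070*7.3380) = 0.0005
R_conv_out = 1/(34.5750*7.3380) = 0.0039
R_total = 0.0128 K/W
Q = 195.9270 / 0.0128 = 15324.8238 W

R_total = 0.0128 K/W, Q = 15324.8238 W


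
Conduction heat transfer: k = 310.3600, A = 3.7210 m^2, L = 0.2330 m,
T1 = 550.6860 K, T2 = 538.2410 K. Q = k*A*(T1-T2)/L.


dT = 12.4450 K
Q = 310.3600 * 3.7210 * 12.4450 / 0.2330 = 61682.8445 W

61682.8445 W


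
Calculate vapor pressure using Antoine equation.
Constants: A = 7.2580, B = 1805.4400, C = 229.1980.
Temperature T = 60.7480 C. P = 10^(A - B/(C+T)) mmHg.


C+T = 289.9460
B/(C+T) = 6.2268
log10(P) = 7.2580 - 6.2268 = 1.0312
P = 10^1.0312 = 10.7445 mmHg

10.7445 mmHg


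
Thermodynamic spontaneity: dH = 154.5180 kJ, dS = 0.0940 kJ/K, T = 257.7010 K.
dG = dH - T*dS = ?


T*dS = 257.7010 * 0.0940 = 24.2239 kJ
dG = 154.5180 - 24.2239 = 130.2941 kJ (non-spontaneous)

dG = 130.2941 kJ, non-spontaneous


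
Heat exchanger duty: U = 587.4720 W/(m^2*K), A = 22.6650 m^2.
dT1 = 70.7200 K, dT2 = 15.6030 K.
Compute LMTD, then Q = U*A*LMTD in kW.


LMTD = 36.4708 K
Q = 587.4720 * 22.6650 * 36.4708 = 485610.1777 W = 485.6102 kW

485.6102 kW


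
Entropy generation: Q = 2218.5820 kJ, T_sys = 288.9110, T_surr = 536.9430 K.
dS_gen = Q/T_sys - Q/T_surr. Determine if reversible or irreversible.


dS_sys = 2218.5820/288.9110 = 7.6791 kJ/K
dS_surr = -2218.5820/536.9430 = -4.1319 kJ/K
dS_gen = 7.6791 - 4.1319 = 3.5472 kJ/K (irreversible)

dS_gen = 3.5472 kJ/K, irreversible


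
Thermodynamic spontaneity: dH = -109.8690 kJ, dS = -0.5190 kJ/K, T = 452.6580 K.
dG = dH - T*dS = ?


T*dS = 452.6580 * -0.5190 = -234.9295 kJ
dG = -109.8690 + 234.9295 = 125.0605 kJ (non-spontaneous)

dG = 125.0605 kJ, non-spontaneous


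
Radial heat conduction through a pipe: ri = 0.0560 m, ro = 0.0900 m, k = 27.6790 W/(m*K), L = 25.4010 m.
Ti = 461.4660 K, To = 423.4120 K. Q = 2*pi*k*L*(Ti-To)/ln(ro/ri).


dT = 38.0540 K
ln(ro/ri) = 0.4745
Q = 2*pi*27.6790*25.4010*38.0540 / 0.4745 = 354310.1854 W

354310.1854 W


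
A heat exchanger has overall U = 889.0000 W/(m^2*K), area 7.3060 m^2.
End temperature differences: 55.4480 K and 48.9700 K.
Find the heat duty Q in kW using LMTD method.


LMTD = 52.1419 K
Q = 889.0000 * 7.3060 * 52.1419 = 338663.7352 W = 338.6637 kW

338.6637 kW


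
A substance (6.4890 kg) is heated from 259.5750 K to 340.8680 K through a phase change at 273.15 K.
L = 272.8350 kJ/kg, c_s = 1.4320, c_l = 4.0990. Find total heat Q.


Q1 (sensible, solid) = 6.4890 * 1.4320 * 13.5750 = 126.1423 kJ
Q2 (latent) = 6.4890 * 272.8350 = 1770.4263 kJ
Q3 (sensible, liquid) = 6.4890 * 4.0990 * 67.7180 = 1801.1912 kJ
Q_total = 3697.7598 kJ

3697.7598 kJ


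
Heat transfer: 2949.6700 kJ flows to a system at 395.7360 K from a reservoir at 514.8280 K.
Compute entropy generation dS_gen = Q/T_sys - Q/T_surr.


dS_sys = 2949.6700/395.7360 = 7.4536 kJ/K
dS_surr = -2949.6700/514.8280 = -5.7294 kJ/K
dS_gen = 7.4536 - 5.7294 = 1.7242 kJ/K (irreversible)

dS_gen = 1.7242 kJ/K, irreversible


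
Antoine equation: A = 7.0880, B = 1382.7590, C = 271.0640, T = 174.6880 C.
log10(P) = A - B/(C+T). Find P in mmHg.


C+T = 445.7520
B/(C+T) = 3.1021
log10(P) = 7.0880 - 3.1021 = 3.9859
P = 10^3.9859 = 9680.9633 mmHg

9680.9633 mmHg


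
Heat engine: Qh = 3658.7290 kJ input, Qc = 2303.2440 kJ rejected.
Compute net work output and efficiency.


W = 3658.7290 - 2303.2440 = 1355.4850 kJ
eta = 1355.4850 / 3658.7290 = 0.3705 = 37.0480%

W = 1355.4850 kJ, eta = 37.0480%


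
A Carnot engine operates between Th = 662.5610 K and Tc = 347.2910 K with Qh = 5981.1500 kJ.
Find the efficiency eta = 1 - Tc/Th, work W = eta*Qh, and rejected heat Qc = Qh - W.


eta = 1 - 347.2910/662.5610 = 0.4758
W = 0.4758 * 5981.1500 = 2846.0431 kJ
Qc = 5981.1500 - 2846.0431 = 3135.1069 kJ

eta = 47.5835%, W = 2846.0431 kJ, Qc = 3135.1069 kJ


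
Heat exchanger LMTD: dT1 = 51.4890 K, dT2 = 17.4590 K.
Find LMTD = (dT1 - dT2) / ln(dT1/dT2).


dT1/dT2 = 2.9491
ln(dT1/dT2) = 1.0815
LMTD = 34.0300 / 1.0815 = 31.4652 K

31.4652 K


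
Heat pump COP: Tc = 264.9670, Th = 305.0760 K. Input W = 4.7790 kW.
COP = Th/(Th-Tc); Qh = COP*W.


COP = 305.0760 / 40.1090 = 7.6062
Qh = 7.6062 * 4.7790 = 36.3499 kW

COP = 7.6062, Qh = 36.3499 kW


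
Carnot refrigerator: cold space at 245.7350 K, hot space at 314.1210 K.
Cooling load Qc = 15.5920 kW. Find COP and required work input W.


COP = 245.7350 / 68.3860 = 3.5934
W = 15.5920 / 3.5934 = 4.3391 kW

COP = 3.5934, W = 4.3391 kW


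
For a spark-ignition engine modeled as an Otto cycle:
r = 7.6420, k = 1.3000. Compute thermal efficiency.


r^(k-1) = 1.8406
eta = 1 - 1/1.8406 = 0.4567 = 45.6702%

45.6702%


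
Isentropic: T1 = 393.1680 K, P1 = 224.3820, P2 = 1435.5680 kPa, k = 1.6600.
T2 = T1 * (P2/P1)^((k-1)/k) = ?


(k-1)/k = 0.3976
(P2/P1)^exp = 2.0916
T2 = 393.1680 * 2.0916 = 822.3377 K

822.3377 K


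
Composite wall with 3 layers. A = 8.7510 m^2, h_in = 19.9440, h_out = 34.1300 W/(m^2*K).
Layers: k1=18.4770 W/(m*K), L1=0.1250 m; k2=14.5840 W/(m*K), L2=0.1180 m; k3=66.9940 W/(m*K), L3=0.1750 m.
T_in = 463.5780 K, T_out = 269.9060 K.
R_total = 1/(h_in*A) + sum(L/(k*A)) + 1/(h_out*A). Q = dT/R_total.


R_conv_in = 1/(19.9440*8.7510) = 0.0057
R_1 = 0.1250/(18.4770*8.7510) = 0.0008
R_2 = 0.1180/(14.5840*8.7510) = 0.0009
R_3 = 0.1750/(66.9940*8.7510) = 0.0003
R_conv_out = 1/(34.1300*8.7510) = 0.0033
R_total = 0.0111 K/W
Q = 193.6720 / 0.0111 = 17488.9009 W

R_total = 0.0111 K/W, Q = 17488.9009 W


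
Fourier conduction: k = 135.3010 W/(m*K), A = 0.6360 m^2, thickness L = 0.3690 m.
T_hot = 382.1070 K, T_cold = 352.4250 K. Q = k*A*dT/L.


dT = 29.6820 K
Q = 135.3010 * 0.6360 * 29.6820 / 0.3690 = 6921.8936 W

6921.8936 W


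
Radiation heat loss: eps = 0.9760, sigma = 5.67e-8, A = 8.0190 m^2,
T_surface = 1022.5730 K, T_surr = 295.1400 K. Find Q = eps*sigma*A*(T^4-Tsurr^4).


T^4 = 1.0934e+12
Tsurr^4 = 7.5877e+09
Q = 0.9760 * 5.67e-8 * 8.0190 * 1.0858e+12 = 481843.5344 W

481843.5344 W


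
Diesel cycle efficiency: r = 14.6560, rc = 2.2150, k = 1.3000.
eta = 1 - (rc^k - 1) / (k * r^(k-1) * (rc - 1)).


r^(k-1) = 2.2377
rc^k = 2.8118
eta = 0.4874 = 48.7389%

48.7389%


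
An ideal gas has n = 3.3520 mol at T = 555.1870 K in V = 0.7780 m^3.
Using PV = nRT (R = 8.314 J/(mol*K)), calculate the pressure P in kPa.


P = nRT/V = 3.3520 * 8.314 * 555.1870 / 0.7780
= 15472.2445 / 0.7780 = 19887.2037 Pa = 19.8872 kPa

19.8872 kPa


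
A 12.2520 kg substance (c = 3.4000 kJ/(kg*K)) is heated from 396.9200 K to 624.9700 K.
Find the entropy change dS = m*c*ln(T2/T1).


T2/T1 = 1.5745
ln(T2/T1) = 0.4540
dS = 12.2520 * 3.4000 * 0.4540 = 18.9109 kJ/K

18.9109 kJ/K


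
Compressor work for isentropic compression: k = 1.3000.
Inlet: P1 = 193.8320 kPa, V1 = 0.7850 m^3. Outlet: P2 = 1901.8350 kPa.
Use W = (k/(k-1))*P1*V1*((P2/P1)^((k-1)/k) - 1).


(k-1)/k = 0.2308
(P2/P1)^exp = 1.6938
W = 4.3333 * 193.8320 * 0.7850 * (1.6938 - 1) = 457.4651 kJ

457.4651 kJ


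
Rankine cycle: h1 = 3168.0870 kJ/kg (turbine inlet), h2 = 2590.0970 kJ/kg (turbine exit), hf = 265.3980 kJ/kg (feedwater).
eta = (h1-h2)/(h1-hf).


W = 577.9900 kJ/kg
Q_in = 2902.6890 kJ/kg
eta = 0.1991 = 19.9122%

eta = 19.9122%


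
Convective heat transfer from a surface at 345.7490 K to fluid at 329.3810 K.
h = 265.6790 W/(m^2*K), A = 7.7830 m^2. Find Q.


dT = 16.3680 K
Q = 265.6790 * 7.7830 * 16.3680 = 33845.4174 W

33845.4174 W


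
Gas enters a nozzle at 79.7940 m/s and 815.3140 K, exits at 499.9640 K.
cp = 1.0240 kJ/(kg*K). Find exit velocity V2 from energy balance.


dT = 315.3500 K
2*cp*1000*dT = 645836.8000
V1^2 = 6367.0824
V2 = sqrt(652203.8824) = 807.5914 m/s

807.5914 m/s


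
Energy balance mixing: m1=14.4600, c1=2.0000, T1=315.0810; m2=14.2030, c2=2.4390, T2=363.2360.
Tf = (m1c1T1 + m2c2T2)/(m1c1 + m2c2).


num = 21695.0433
den = 63.5611
Tf = 341.3257 K

341.3257 K


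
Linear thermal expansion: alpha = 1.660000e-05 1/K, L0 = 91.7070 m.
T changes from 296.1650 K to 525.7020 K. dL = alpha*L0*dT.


dT = 229.5370 K
dL = 1.660000e-05 * 91.7070 * 229.5370 = 0.349432 m
L_final = 92.056432 m

dL = 0.349432 m


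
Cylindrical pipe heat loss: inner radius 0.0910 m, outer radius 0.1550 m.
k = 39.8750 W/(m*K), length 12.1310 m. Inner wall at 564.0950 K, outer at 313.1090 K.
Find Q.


dT = 250.9860 K
ln(ro/ri) = 0.5326
Q = 2*pi*39.8750*12.1310*250.9860 / 0.5326 = 1432364.4882 W

1432364.4882 W


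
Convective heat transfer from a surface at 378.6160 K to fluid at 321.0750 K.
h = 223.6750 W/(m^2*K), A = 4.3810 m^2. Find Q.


dT = 57.5410 K
Q = 223.6750 * 4.3810 * 57.5410 = 56385.5868 W

56385.5868 W


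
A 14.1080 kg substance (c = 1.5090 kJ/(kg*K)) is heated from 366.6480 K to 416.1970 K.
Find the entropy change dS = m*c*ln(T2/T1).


T2/T1 = 1.1351
ln(T2/T1) = 0.1268
dS = 14.1080 * 1.5090 * 0.1268 = 2.6985 kJ/K

2.6985 kJ/K


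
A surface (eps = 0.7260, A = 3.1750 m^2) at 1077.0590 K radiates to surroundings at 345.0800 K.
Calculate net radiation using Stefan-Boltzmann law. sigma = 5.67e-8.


T^4 = 1.3457e+12
Tsurr^4 = 1.4180e+10
Q = 0.7260 * 5.67e-8 * 3.1750 * 1.3316e+12 = 174028.7095 W

174028.7095 W


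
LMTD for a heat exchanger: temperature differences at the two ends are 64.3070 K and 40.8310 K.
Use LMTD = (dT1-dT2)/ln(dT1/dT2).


dT1/dT2 = 1.5750
ln(dT1/dT2) = 0.4542
LMTD = 23.4760 / 0.4542 = 51.6834 K

51.6834 K


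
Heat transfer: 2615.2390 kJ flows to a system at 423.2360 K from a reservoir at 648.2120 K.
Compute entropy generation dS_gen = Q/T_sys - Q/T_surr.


dS_sys = 2615.2390/423.2360 = 6.1792 kJ/K
dS_surr = -2615.2390/648.2120 = -4.0345 kJ/K
dS_gen = 6.1792 - 4.0345 = 2.1446 kJ/K (irreversible)

dS_gen = 2.1446 kJ/K, irreversible


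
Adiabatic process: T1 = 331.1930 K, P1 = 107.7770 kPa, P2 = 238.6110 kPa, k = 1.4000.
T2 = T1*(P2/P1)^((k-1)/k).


(k-1)/k = 0.2857
(P2/P1)^exp = 1.2549
T2 = 331.1930 * 1.2549 = 415.6230 K

415.6230 K


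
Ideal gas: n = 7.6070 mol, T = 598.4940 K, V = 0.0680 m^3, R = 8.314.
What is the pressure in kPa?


P = nRT/V = 7.6070 * 8.314 * 598.4940 / 0.0680
= 37851.5124 / 0.0680 = 556639.8888 Pa = 556.6399 kPa

556.6399 kPa


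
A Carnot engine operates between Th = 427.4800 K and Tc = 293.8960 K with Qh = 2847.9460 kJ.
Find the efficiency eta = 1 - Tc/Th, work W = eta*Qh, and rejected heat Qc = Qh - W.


eta = 1 - 293.8960/427.4800 = 0.3125
W = 0.3125 * 2847.9460 = 889.9598 kJ
Qc = 2847.9460 - 889.9598 = 1957.9862 kJ

eta = 31.2492%, W = 889.9598 kJ, Qc = 1957.9862 kJ


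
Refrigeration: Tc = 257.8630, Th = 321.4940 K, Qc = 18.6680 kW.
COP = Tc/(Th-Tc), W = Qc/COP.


COP = 257.8630 / 63.6310 = 4.0525
W = 18.6680 / 4.0525 = 4.6066 kW

COP = 4.0525, W = 4.6066 kW


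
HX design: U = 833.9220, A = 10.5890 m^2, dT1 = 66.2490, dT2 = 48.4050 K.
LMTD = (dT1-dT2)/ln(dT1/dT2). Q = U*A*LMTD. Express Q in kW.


LMTD = 56.8611 K
Q = 833.9220 * 10.5890 * 56.8611 = 502106.4186 W = 502.1064 kW

502.1064 kW


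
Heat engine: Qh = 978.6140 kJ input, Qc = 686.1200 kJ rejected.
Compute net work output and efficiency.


W = 978.6140 - 686.1200 = 292.4940 kJ
eta = 292.4940 / 978.6140 = 0.2989 = 29.8886%

W = 292.4940 kJ, eta = 29.8886%


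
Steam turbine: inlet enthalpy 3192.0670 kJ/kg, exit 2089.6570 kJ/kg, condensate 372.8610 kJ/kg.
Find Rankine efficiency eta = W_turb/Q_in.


W = 1102.4100 kJ/kg
Q_in = 2819.2060 kJ/kg
eta = 0.3910 = 39.1036%

eta = 39.1036%


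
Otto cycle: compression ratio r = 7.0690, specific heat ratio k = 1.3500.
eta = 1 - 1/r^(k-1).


r^(k-1) = 1.9828
eta = 1 - 1/1.9828 = 0.4957 = 49.5658%

49.5658%


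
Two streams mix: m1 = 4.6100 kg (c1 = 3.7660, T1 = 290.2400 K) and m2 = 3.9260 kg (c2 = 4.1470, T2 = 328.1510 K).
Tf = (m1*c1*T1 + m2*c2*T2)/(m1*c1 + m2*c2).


num = 10381.5986
den = 33.6424
Tf = 308.5869 K

308.5869 K


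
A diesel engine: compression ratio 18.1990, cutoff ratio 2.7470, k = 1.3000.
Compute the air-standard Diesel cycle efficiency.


r^(k-1) = 2.3879
rc^k = 3.7198
eta = 0.4985 = 49.8487%

49.8487%


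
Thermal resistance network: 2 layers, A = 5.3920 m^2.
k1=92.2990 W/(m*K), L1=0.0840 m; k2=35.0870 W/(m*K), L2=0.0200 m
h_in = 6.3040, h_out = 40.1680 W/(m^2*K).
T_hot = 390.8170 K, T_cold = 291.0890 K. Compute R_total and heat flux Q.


R_conv_in = 1/(6.3040*5.3920) = 0.0294
R_1 = 0.0840/(92.2990*5.3920) = 0.0002
R_2 = 0.0200/(35.0870*5.3920) = 0.0001
R_conv_out = 1/(40.1680*5.3920) = 0.0046
R_total = 0.0343 K/W
Q = 99.7280 / 0.0343 = 2906.5887 W

R_total = 0.0343 K/W, Q = 2906.5887 W


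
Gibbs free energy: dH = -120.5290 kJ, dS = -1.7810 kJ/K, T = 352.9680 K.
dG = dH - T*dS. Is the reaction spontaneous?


T*dS = 352.9680 * -1.7810 = -628.6360 kJ
dG = -120.5290 + 628.6360 = 508.1070 kJ (non-spontaneous)

dG = 508.1070 kJ, non-spontaneous


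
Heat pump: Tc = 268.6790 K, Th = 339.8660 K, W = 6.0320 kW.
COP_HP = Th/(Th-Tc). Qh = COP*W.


COP = 339.8660 / 71.1870 = 4.7743
Qh = 4.7743 * 6.0320 = 28.7984 kW

COP = 4.7743, Qh = 28.7984 kW


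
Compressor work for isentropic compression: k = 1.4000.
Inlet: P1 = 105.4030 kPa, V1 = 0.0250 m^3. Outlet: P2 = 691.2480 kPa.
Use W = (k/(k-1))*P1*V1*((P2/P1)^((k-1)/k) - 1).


(k-1)/k = 0.2857
(P2/P1)^exp = 1.7115
W = 3.5000 * 105.4030 * 0.0250 * (1.7115 - 1) = 6.5616 kJ

6.5616 kJ


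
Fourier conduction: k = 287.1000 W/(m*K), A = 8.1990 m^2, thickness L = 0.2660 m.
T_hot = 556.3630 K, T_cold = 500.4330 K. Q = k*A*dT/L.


dT = 55.9300 K
Q = 287.1000 * 8.1990 * 55.9300 / 0.2660 = 494945.3650 W

494945.3650 W


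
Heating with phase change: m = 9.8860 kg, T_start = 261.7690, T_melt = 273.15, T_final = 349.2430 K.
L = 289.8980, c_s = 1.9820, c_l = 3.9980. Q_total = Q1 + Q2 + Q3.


Q1 (sensible, solid) = 9.8860 * 1.9820 * 11.3810 = 222.9999 kJ
Q2 (latent) = 9.8860 * 289.8980 = 2865.9316 kJ
Q3 (sensible, liquid) = 9.8860 * 3.9980 * 76.0930 = 3007.5171 kJ
Q_total = 6096.4486 kJ

6096.4486 kJ


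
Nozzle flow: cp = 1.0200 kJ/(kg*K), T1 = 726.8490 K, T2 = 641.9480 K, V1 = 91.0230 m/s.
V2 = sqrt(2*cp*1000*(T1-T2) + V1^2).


dT = 84.9010 K
2*cp*1000*dT = 173198.0400
V1^2 = 8285.1865
V2 = sqrt(181483.2265) = 426.0085 m/s

426.0085 m/s


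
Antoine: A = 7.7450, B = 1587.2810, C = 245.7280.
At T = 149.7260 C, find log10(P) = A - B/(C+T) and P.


C+T = 395.4540
B/(C+T) = 4.0138
log10(P) = 7.7450 - 4.0138 = 3.7312
P = 10^3.7312 = 5384.9347 mmHg

5384.9347 mmHg


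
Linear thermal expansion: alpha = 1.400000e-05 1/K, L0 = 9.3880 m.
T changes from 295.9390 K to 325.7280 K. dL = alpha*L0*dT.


dT = 29.7890 K
dL = 1.400000e-05 * 9.3880 * 29.7890 = 0.003915 m
L_final = 9.391915 m

dL = 0.003915 m


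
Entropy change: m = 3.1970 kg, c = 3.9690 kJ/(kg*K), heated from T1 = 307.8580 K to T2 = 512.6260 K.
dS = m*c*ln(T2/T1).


T2/T1 = 1.6651
ln(T2/T1) = 0.5099
dS = 3.1970 * 3.9690 * 0.5099 = 6.4702 kJ/K

6.4702 kJ/K


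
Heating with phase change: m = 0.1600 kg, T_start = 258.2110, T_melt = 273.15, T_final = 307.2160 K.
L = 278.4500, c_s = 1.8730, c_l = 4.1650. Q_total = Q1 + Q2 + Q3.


Q1 (sensible, solid) = 0.1600 * 1.8730 * 14.9390 = 4.4769 kJ
Q2 (latent) = 0.1600 * 278.4500 = 44.5520 kJ
Q3 (sensible, liquid) = 0.1600 * 4.1650 * 34.0660 = 22.7016 kJ
Q_total = 71.7305 kJ

71.7305 kJ


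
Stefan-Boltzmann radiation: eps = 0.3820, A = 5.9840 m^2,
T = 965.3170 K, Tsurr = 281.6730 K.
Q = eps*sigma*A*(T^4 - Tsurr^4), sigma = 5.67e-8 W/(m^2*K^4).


T^4 = 8.6832e+11
Tsurr^4 = 6.2948e+09
Q = 0.3820 * 5.67e-8 * 5.9840 * 8.6203e+11 = 111726.9621 W

111726.9621 W


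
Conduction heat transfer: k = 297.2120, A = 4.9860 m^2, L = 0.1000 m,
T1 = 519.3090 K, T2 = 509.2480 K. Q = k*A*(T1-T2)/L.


dT = 10.0610 K
Q = 297.2120 * 4.9860 * 10.0610 / 0.1000 = 149093.8616 W

149093.8616 W


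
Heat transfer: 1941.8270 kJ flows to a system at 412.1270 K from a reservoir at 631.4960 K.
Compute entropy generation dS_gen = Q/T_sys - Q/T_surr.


dS_sys = 1941.8270/412.1270 = 4.7117 kJ/K
dS_surr = -1941.8270/631.4960 = -3.0750 kJ/K
dS_gen = 4.7117 - 3.0750 = 1.6368 kJ/K (irreversible)

dS_gen = 1.6368 kJ/K, irreversible


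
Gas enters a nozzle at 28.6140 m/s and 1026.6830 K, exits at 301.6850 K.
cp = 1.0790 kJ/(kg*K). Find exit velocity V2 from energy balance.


dT = 724.9980 K
2*cp*1000*dT = 1564545.6840
V1^2 = 818.7610
V2 = sqrt(1565364.4450) = 1251.1453 m/s

1251.1453 m/s


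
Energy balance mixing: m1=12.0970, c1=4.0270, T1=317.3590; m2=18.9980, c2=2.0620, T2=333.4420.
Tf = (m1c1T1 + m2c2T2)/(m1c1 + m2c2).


num = 28522.2383
den = 87.8885
Tf = 324.5276 K

324.5276 K


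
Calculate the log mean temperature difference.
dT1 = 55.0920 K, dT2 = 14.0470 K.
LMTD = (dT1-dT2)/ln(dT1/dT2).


dT1/dT2 = 3.9220
ln(dT1/dT2) = 1.3666
LMTD = 41.0450 / 1.3666 = 30.0345 K

30.0345 K


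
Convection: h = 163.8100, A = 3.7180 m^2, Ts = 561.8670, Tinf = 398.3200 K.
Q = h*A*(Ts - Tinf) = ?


dT = 163.5470 K
Q = 163.8100 * 3.7180 * 163.5470 = 99607.5775 W

99607.5775 W


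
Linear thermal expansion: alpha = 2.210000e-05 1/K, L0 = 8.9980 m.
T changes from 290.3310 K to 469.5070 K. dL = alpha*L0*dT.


dT = 179.1760 K
dL = 2.210000e-05 * 8.9980 * 179.1760 = 0.035630 m
L_final = 9.033630 m

dL = 0.035630 m


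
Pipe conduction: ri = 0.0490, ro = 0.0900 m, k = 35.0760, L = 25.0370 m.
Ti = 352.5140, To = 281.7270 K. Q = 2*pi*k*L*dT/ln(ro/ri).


dT = 70.7870 K
ln(ro/ri) = 0.6080
Q = 2*pi*35.0760*25.0370*70.7870 / 0.6080 = 642435.8062 W

642435.8062 W
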